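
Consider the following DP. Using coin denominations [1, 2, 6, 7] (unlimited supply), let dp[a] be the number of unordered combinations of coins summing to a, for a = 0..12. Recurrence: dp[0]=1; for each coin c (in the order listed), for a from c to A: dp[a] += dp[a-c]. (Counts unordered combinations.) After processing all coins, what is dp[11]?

12

after  coin     0     1     2     3     4     5     6     7     8     9    10    11    12
          1     1     1     1     1     1     1     1     1     1     1     1     1     1
          2     1     1     2     2     3     3     4     4     5     5     6     6     7
          6     1     1     2     2     3     3     5     5     7     7     9     9    12
          7     1     1     2     2     3     3     5     6     8     9    11    12    15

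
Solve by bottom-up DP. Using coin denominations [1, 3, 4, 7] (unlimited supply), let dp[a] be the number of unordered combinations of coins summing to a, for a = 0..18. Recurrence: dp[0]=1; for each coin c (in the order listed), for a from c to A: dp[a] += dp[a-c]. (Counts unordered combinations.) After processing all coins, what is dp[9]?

after  coin     0     1     2     3     4     5     6     7     8     9    10    11    12    13    14    15    16    17    18
          1     1     1     1     1     1     1     1     1     1     1     1     1     1     1     1     1     1     1     1
          3     1     1     1     2     2     2     3     3     3     4     4     4     5     5     5     6     6     6     7
          4     1     1     1     2     3     3     4     5     6     7     8     9    11    12    13    15    17    18    20
          7     1     1     1     2     3     3     4     6     7     8    10    12    14    16    19    22    25    28    32

8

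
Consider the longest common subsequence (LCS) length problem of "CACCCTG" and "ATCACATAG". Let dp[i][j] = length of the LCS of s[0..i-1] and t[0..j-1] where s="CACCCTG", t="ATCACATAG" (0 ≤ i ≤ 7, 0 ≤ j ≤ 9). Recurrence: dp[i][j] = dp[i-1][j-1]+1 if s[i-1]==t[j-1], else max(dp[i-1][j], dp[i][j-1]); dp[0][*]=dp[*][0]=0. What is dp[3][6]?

3

   ''  A  T  C  A  C  A  T  A  G
''  0  0  0  0  0  0  0  0  0  0
 C  0  0  0  1  1  1  1  1  1  1
 A  0  1  1  1  2  2  2  2  2  2
 C  0  1  1  2  2  3  3  3  3  3
 C  0  1  1  2  2  3  3  3  3  3
 C  0  1  1  2  2  3  3  3  3  3
 T  0  1  2  2  2  3  3  4  4  4
 G  0  1  2  2  2  3  3  4  4  5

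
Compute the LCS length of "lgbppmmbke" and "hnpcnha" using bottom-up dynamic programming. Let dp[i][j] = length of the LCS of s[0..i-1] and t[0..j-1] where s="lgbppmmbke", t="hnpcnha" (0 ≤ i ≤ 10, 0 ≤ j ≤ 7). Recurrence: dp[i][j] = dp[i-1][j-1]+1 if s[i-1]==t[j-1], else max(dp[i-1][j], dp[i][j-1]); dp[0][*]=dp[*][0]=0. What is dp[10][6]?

   ''  h  n  p  c  n  h  a
''  0  0  0  0  0  0  0  0
 l  0  0  0  0  0  0  0  0
 g  0  0  0  0  0  0  0  0
 b  0  0  0  0  0  0  0  0
 p  0  0  0  1  1  1  1  1
 p  0  0  0  1  1  1  1  1
 m  0  0  0  1  1  1  1  1
 m  0  0  0  1  1  1  1  1
 b  0  0  0  1  1  1  1  1
 k  0  0  0  1  1  1  1  1
 e  0  0  0  1  1  1  1  1

1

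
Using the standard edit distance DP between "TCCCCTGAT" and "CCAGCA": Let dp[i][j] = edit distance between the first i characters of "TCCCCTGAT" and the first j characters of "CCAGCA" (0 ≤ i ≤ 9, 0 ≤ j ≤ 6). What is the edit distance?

6

   ''  C  C  A  G  C  A
''  0  1  2  3  4  5  6
 T  1  1  2  3  4  5  6
 C  2  1  1  2  3  4  5
 C  3  2  1  2  3  3  4
 C  4  3  2  2  3  3  4
 C  5  4  3  3  3  3  4
 T  6  5  4  4  4  4  4
 G  7  6  5  5  4  5  5
 A  8  7  6  5  5  5  5
 T  9  8  7  6  6  6  6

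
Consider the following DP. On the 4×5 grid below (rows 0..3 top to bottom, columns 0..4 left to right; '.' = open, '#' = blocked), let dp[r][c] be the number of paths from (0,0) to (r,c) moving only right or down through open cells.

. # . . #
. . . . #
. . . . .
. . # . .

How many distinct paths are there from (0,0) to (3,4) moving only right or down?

8

r\c   0   1   2   3   4
  0   1   0   0   0   0
  1   1   1   1   1   0
  2   1   2   3   4   4
  3   1   3   0   4   8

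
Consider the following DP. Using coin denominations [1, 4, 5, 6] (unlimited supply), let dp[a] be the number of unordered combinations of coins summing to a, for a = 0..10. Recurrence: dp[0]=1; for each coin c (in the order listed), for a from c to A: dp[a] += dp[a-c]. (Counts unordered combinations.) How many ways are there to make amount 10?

after  coin     0     1     2     3     4     5     6     7     8     9    10
          1     1     1     1     1     1     1     1     1     1     1     1
          4     1     1     1     1     2     2     2     2     3     3     3
          5     1     1     1     1     2     3     3     3     4     5     6
          6     1     1     1     1     2     3     4     4     5     6     8

8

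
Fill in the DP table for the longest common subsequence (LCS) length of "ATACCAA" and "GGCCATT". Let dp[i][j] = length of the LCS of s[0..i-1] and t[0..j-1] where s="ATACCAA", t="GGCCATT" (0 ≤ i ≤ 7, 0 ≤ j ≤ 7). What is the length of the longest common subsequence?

   ''  G  G  C  C  A  T  T
''  0  0  0  0  0  0  0  0
 A  0  0  0  0  0  1  1  1
 T  0  0  0  0  0  1  2  2
 A  0  0  0  0  0  1  2  2
 C  0  0  0  1  1  1  2  2
 C  0  0  0  1  2  2  2  2
 A  0  0  0  1  2  3  3  3
 A  0  0  0  1  2  3  3  3

3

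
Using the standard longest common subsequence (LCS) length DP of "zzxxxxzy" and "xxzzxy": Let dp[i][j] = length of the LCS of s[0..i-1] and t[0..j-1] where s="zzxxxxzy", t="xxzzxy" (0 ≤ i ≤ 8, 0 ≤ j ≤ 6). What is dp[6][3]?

   ''  x  x  z  z  x  y
''  0  0  0  0  0  0  0
 z  0  0  0  1  1  1  1
 z  0  0  0  1  2  2  2
 x  0  1  1  1  2  3  3
 x  0  1  2  2  2  3  3
 x  0  1  2  2  2  3  3
 x  0  1  2  2  2  3  3
 z  0  1  2  3  3  3  3
 y  0  1  2  3  3  3  4

2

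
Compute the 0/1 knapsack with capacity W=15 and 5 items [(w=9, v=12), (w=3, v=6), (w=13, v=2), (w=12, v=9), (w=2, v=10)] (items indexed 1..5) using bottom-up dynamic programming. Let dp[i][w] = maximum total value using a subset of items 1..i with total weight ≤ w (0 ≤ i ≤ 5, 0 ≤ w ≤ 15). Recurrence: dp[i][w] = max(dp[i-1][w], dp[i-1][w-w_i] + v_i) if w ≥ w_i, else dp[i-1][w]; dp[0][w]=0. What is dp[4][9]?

i\w   0   1   2   3   4   5   6   7   8   9  10  11  12  13  14  15
  0   0   0   0   0   0   0   0   0   0   0   0   0   0   0   0   0
  1   0   0   0   0   0   0   0   0   0  12  12  12  12  12  12  12
  2   0   0   0   6   6   6   6   6   6  12  12  12  18  18  18  18
  3   0   0   0   6   6   6   6   6   6  12  12  12  18  18  18  18
  4   0   0   0   6   6   6   6   6   6  12  12  12  18  18  18  18
  5   0   0  10  10  10  16  16  16  16  16  16  22  22  22  28  28

12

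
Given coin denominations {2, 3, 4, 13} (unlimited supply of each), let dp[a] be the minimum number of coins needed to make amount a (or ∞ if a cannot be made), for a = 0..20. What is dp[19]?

3

 a  0  1  2  3  4  5  6  7  8  9 10 11 12 13 14 15 16 17 18 19 20
dp  0  -  1  1  1  2  2  2  2  3  3  3  3  1  4  2  2  2  3  3  3
(- denotes ∞ / unreachable)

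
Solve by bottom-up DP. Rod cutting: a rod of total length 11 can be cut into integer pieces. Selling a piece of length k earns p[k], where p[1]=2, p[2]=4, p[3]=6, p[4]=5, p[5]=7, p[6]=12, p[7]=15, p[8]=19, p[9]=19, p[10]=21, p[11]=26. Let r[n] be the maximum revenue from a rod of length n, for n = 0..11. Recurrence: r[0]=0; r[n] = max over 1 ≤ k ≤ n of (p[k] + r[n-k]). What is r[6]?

   n    0    1    2    3    4    5    6    7    8    9   10   11
r[n]    0    2    4    6    8   10   12   15   19   21   23   26

12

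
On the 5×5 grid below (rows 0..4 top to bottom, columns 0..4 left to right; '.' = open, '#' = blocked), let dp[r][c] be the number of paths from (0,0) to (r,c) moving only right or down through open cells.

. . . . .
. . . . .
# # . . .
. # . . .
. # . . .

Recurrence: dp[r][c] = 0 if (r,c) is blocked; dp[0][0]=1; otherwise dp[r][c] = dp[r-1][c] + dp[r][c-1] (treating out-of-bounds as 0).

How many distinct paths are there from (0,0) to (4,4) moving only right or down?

r\c   0   1   2   3   4
  0   1   1   1   1   1
  1   1   2   3   4   5
  2   0   0   3   7  12
  3   0   0   3  10  22
  4   0   0   3  13  35

35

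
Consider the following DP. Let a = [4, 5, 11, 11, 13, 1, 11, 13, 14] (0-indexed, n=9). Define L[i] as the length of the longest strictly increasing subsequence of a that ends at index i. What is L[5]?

   i    0    1    2    3    4    5    6    7    8
a[i]    4    5   11   11   13    1   11   13   14
L[i]    1    2    3    3    4    1    3    4    5

1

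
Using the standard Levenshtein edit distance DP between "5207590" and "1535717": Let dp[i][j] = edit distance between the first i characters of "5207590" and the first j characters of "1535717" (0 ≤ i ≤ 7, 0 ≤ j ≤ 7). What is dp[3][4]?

3

   ''  1  5  3  5  7  1  7
''  0  1  2  3  4  5  6  7
 5  1  1  1  2  3  4  5  6
 2  2  2  2  2  3  4  5  6
 0  3  3  3  3  3  4  5  6
 7  4  4  4  4  4  3  4  5
 5  5  5  4  5  4  4  4  5
 9  6  6  5  5  5  5  5  5
 0  7  7  6  6  6  6  6  6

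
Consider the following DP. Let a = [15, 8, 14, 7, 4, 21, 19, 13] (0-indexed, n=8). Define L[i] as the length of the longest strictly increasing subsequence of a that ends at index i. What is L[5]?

3

   i    0    1    2    3    4    5    6    7
a[i]   15    8   14    7    4   21   19   13
L[i]    1    1    2    1    1    3    3    2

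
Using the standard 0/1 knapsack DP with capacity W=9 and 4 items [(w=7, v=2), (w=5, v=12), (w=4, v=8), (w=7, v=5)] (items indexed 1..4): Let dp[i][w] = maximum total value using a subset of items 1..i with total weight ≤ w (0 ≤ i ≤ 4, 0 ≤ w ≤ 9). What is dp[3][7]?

12

i\w   0   1   2   3   4   5   6   7   8   9
  0   0   0   0   0   0   0   0   0   0   0
  1   0   0   0   0   0   0   0   2   2   2
  2   0   0   0   0   0  12  12  12  12  12
  3   0   0   0   0   8  12  12  12  12  20
  4   0   0   0   0   8  12  12  12  12  20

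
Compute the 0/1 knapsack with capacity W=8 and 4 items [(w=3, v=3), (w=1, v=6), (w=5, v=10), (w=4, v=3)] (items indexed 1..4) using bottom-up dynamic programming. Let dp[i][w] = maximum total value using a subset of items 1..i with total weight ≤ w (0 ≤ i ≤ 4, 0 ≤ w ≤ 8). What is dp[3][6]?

i\w   0   1   2   3   4   5   6   7   8
  0   0   0   0   0   0   0   0   0   0
  1   0   0   0   3   3   3   3   3   3
  2   0   6   6   6   9   9   9   9   9
  3   0   6   6   6   9  10  16  16  16
  4   0   6   6   6   9  10  16  16  16

16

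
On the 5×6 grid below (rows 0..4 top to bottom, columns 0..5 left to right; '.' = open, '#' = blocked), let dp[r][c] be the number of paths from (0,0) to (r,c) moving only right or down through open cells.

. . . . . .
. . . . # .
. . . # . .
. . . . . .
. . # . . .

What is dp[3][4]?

10

r\c   0   1   2   3   4   5
  0   1   1   1   1   1   1
  1   1   2   3   4   0   1
  2   1   3   6   0   0   1
  3   1   4  10  10  10  11
  4   1   5   0  10  20  31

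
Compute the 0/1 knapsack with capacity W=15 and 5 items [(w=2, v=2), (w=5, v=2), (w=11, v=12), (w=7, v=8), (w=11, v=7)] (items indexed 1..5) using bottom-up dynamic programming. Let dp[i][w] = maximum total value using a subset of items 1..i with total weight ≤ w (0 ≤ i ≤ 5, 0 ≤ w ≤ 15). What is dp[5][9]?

i\w   0   1   2   3   4   5   6   7   8   9  10  11  12  13  14  15
  0   0   0   0   0   0   0   0   0   0   0   0   0   0   0   0   0
  1   0   0   2   2   2   2   2   2   2   2   2   2   2   2   2   2
  2   0   0   2   2   2   2   2   4   4   4   4   4   4   4   4   4
  3   0   0   2   2   2   2   2   4   4   4   4  12  12  14  14  14
  4   0   0   2   2   2   2   2   8   8  10  10  12  12  14  14  14
  5   0   0   2   2   2   2   2   8   8  10  10  12  12  14  14  14

10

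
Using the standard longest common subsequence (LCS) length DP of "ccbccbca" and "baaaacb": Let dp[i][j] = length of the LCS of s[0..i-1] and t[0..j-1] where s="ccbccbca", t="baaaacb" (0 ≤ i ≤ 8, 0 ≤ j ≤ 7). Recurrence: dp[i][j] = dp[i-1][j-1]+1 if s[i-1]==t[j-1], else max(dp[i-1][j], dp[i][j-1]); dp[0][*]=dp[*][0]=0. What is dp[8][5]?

   ''  b  a  a  a  a  c  b
''  0  0  0  0  0  0  0  0
 c  0  0  0  0  0  0  1  1
 c  0  0  0  0  0  0  1  1
 b  0  1  1  1  1  1  1  2
 c  0  1  1  1  1  1  2  2
 c  0  1  1  1  1  1  2  2
 b  0  1  1  1  1  1  2  3
 c  0  1  1  1  1  1  2  3
 a  0  1  2  2  2  2  2  3

2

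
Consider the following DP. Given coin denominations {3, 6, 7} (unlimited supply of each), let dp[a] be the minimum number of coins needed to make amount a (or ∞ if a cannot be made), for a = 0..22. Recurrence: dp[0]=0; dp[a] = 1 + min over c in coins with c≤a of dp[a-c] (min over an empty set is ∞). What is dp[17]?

3

 a  0  1  2  3  4  5  6  7  8  9 10 11 12 13 14 15 16 17 18 19 20 21 22
dp  0  -  -  1  -  -  1  1  -  2  2  -  2  2  2  3  3  3  3  3  3  3  4
(- denotes ∞ / unreachable)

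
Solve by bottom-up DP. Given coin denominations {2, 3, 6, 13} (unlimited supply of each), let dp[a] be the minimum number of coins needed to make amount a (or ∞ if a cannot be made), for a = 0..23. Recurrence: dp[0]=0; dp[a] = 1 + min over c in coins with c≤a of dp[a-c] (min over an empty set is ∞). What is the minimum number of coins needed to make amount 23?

 a  0  1  2  3  4  5  6  7  8  9 10 11 12 13 14 15 16 17 18 19 20 21 22 23
dp  0  -  1  1  2  2  1  3  2  2  3  3  2  1  3  2  2  3  3  2  4  3  3  4
(- denotes ∞ / unreachable)

4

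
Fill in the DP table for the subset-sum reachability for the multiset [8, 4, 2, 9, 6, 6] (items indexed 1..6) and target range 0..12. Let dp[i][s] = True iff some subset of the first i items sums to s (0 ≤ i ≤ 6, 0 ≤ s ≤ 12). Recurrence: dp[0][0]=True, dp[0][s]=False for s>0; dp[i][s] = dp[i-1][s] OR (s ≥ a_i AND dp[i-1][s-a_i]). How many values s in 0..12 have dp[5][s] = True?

i\s   0   1   2   3   4   5   6   7   8   9  10  11  12
  0   T   F   F   F   F   F   F   F   F   F   F   F   F
  1   T   F   F   F   F   F   F   F   T   F   F   F   F
  2   T   F   F   F   T   F   F   F   T   F   F   F   T
  3   T   F   T   F   T   F   T   F   T   F   T   F   T
  4   T   F   T   F   T   F   T   F   T   T   T   T   T
  5   T   F   T   F   T   F   T   F   T   T   T   T   T
  6   T   F   T   F   T   F   T   F   T   T   T   T   T

9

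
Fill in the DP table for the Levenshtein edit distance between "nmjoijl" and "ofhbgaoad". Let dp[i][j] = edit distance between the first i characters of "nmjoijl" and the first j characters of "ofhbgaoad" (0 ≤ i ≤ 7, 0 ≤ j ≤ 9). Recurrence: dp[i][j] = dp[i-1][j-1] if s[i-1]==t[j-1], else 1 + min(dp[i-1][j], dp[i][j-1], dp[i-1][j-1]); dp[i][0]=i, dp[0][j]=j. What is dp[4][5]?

   ''  o  f  h  b  g  a  o  a  d
''  0  1  2  3  4  5  6  7  8  9
 n  1  1  2  3  4  5  6  7  8  9
 m  2  2  2  3  4  5  6  7  8  9
 j  3  3  3  3  4  5  6  7  8  9
 o  4  3  4  4  4  5  6  6  7  8
 i  5  4  4  5  5  5  6  7  7  8
 j  6  5  5  5  6  6  6  7  8  8
 l  7  6  6  6  6  7  7  7  8  9

5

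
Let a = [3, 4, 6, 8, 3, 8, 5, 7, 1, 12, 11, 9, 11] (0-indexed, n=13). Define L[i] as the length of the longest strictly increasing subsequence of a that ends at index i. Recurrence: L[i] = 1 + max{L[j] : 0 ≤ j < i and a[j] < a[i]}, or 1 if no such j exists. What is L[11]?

   i    0    1    2    3    4    5    6    7    8    9   10   11   12
a[i]    3    4    6    8    3    8    5    7    1   12   11    9   11
L[i]    1    2    3    4    1    4    3    4    1    5    5    5    6

5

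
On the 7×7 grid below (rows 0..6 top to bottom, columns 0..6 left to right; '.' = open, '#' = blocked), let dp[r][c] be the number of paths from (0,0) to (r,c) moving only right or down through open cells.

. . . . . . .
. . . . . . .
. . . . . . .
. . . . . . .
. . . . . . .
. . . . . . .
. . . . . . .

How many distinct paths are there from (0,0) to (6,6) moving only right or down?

r\c   0   1   2   3   4   5   6
  0   1   1   1   1   1   1   1
  1   1   2   3   4   5   6   7
  2   1   3   6  10  15  21  28
  3   1   4  10  20  35  56  84
  4   1   5  15  35  70 126 210
  5   1   6  21  56 126 252 462
  6   1   7  28  84 210 462 924

924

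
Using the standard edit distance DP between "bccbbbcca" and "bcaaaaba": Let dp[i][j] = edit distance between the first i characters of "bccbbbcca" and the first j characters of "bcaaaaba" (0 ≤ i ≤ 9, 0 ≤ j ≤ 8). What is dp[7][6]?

5

   ''  b  c  a  a  a  a  b  a
''  0  1  2  3  4  5  6  7  8
 b  1  0  1  2  3  4  5  6  7
 c  2  1  0  1  2  3  4  5  6
 c  3  2  1  1  2  3  4  5  6
 b  4  3  2  2  2  3  4  4  5
 b  5  4  3  3  3  3  4  4  5
 b  6  5  4  4  4  4  4  4  5
 c  7  6  5  5  5  5  5  5  5
 c  8  7  6  6  6  6  6  6  6
 a  9  8  7  6  6  6  6  7  6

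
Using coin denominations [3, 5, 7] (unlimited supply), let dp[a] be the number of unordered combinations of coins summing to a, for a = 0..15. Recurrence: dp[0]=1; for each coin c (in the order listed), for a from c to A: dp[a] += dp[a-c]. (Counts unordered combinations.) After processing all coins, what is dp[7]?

after  coin     0     1     2     3     4     5     6     7     8     9    10    11    12    13    14    15
          3     1     0     0     1     0     0     1     0     0     1     0     0     1     0     0     1
          5     1     0     0     1     0     1     1     0     1     1     1     1     1     1     1     2
          7     1     0     0     1     0     1     1     1     1     1     2     1     2     2     2     3

1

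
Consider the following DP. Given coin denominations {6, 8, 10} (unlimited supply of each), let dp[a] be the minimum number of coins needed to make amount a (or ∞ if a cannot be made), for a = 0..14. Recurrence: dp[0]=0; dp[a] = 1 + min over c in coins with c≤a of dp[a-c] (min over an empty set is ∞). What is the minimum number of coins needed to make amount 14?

 a  0  1  2  3  4  5  6  7  8  9 10 11 12 13 14
dp  0  -  -  -  -  -  1  -  1  -  1  -  2  -  2
(- denotes ∞ / unreachable)

2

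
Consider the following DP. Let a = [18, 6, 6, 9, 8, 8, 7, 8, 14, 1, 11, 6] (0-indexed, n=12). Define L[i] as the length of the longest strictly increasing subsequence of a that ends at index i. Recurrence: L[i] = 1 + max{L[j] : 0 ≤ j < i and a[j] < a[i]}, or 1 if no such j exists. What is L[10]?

   i    0    1    2    3    4    5    6    7    8    9   10   11
a[i]   18    6    6    9    8    8    7    8   14    1   11    6
L[i]    1    1    1    2    2    2    2    3    4    1    4    2

4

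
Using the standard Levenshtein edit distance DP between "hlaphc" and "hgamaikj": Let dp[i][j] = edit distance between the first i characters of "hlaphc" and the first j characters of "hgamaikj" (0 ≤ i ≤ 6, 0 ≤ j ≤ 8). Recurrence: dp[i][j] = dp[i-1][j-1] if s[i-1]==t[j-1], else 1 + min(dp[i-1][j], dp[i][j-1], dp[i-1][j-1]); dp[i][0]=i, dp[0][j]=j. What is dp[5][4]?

3

   ''  h  g  a  m  a  i  k  j
''  0  1  2  3  4  5  6  7  8
 h  1  0  1  2  3  4  5  6  7
 l  2  1  1  2  3  4  5  6  7
 a  3  2  2  1  2  3  4  5  6
 p  4  3  3  2  2  3  4  5  6
 h  5  4  4  3  3  3  4  5  6
 c  6  5  5  4  4  4  4  5  6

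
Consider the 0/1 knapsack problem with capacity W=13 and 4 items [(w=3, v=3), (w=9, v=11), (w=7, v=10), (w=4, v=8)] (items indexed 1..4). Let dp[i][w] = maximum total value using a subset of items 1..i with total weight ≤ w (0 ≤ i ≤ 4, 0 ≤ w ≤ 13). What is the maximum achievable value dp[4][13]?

i\w   0   1   2   3   4   5   6   7   8   9  10  11  12  13
  0   0   0   0   0   0   0   0   0   0   0   0   0   0   0
  1   0   0   0   3   3   3   3   3   3   3   3   3   3   3
  2   0   0   0   3   3   3   3   3   3  11  11  11  14  14
  3   0   0   0   3   3   3   3  10  10  11  13  13  14  14
  4   0   0   0   3   8   8   8  11  11  11  13  18  18  19

19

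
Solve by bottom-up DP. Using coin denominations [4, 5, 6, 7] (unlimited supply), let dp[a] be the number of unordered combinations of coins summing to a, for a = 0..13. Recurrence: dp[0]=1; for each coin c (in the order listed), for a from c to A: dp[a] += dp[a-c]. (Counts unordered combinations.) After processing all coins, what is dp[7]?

1

after  coin     0     1     2     3     4     5     6     7     8     9    10    11    12    13
          4     1     0     0     0     1     0     0     0     1     0     0     0     1     0
          5     1     0     0     0     1     1     0     0     1     1     1     0     1     1
          6     1     0     0     0     1     1     1     0     1     1     2     1     2     1
          7     1     0     0     0     1     1     1     1     1     1     2     2     3     2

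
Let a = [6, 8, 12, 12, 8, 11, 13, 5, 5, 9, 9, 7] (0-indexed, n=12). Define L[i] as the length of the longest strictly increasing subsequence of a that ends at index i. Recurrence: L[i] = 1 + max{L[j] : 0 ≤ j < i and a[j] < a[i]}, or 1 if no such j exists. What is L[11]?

   i    0    1    2    3    4    5    6    7    8    9   10   11
a[i]    6    8   12   12    8   11   13    5    5    9    9    7
L[i]    1    2    3    3    2    3    4    1    1    3    3    2

2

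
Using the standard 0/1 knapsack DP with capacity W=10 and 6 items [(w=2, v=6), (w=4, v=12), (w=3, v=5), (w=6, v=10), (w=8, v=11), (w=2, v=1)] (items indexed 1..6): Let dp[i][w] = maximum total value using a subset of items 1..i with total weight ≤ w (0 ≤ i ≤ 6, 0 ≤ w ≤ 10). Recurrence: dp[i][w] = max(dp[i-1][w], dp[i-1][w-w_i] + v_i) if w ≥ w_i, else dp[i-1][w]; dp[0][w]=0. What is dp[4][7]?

18

i\w   0   1   2   3   4   5   6   7   8   9  10
  0   0   0   0   0   0   0   0   0   0   0   0
  1   0   0   6   6   6   6   6   6   6   6   6
  2   0   0   6   6  12  12  18  18  18  18  18
  3   0   0   6   6  12  12  18  18  18  23  23
  4   0   0   6   6  12  12  18  18  18  23  23
  5   0   0   6   6  12  12  18  18  18  23  23
  6   0   0   6   6  12  12  18  18  19  23  23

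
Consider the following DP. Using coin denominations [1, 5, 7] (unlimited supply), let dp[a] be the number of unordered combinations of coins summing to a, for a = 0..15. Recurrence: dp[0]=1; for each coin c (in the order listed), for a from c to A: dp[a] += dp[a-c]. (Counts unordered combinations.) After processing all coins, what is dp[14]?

6

after  coin     0     1     2     3     4     5     6     7     8     9    10    11    12    13    14    15
          1     1     1     1     1     1     1     1     1     1     1     1     1     1     1     1     1
          5     1     1     1     1     1     2     2     2     2     2     3     3     3     3     3     4
          7     1     1     1     1     1     2     2     3     3     3     4     4     5     5     6     7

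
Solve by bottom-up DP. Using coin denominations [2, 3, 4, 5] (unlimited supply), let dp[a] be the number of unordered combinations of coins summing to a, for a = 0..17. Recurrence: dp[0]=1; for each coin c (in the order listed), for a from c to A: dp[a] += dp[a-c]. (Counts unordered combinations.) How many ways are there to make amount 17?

after  coin     0     1     2     3     4     5     6     7     8     9    10    11    12    13    14    15    16    17
          2     1     0     1     0     1     0     1     0     1     0     1     0     1     0     1     0     1     0
          3     1     0     1     1     1     1     2     1     2     2     2     2     3     2     3     3     3     3
          4     1     0     1     1     2     1     3     2     4     3     5     4     7     5     8     7    10     8
          5     1     0     1     1     2     2     3     3     5     5     7     7    10    10    13    14    17    18

18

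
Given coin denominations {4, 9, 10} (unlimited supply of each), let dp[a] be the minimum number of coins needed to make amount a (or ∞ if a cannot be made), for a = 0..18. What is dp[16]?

 a  0  1  2  3  4  5  6  7  8  9 10 11 12 13 14 15 16 17 18
dp  0  -  -  -  1  -  -  -  2  1  1  -  3  2  2  -  4  3  2
(- denotes ∞ / unreachable)

4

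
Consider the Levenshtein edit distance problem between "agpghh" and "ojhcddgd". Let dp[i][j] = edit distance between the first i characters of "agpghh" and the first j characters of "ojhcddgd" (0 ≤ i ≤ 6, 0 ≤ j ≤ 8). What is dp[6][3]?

5

   ''  o  j  h  c  d  d  g  d
''  0  1  2  3  4  5  6  7  8
 a  1  1  2  3  4  5  6  7  8
 g  2  2  2  3  4  5  6  6  7
 p  3  3  3  3  4  5  6  7  7
 g  4  4  4  4  4  5  6  6  7
 h  5  5  5  4  5  5  6  7  7
 h  6  6  6  5  5  6  6  7  8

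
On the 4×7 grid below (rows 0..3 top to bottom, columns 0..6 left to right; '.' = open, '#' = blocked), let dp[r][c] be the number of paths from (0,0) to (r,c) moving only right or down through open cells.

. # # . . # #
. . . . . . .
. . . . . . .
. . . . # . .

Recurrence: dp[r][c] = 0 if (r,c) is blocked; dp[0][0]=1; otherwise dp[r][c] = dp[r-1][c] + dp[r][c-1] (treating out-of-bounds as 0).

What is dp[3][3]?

r\c   0   1   2   3   4   5   6
  0   1   0   0   0   0   0   0
  1   1   1   1   1   1   1   1
  2   1   2   3   4   5   6   7
  3   1   3   6  10   0   6  13

10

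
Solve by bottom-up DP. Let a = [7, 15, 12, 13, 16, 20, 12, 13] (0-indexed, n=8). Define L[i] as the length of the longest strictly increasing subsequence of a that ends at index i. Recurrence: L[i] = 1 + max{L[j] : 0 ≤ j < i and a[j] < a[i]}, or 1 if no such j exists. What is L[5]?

   i    0    1    2    3    4    5    6    7
a[i]    7   15   12   13   16   20   12   13
L[i]    1    2    2    3    4    5    2    3

5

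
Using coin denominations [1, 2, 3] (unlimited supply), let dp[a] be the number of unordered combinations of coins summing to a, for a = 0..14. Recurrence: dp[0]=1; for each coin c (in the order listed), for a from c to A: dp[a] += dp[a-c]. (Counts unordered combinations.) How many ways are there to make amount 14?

after  coin     0     1     2     3     4     5     6     7     8     9    10    11    12    13    14
          1     1     1     1     1     1     1     1     1     1     1     1     1     1     1     1
          2     1     1     2     2     3     3     4     4     5     5     6     6     7     7     8
          3     1     1     2     3     4     5     7     8    10    12    14    16    19    21    24

24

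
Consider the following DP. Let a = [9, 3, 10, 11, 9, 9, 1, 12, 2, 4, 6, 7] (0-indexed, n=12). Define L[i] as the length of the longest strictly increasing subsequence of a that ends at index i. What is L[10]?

4

   i    0    1    2    3    4    5    6    7    8    9   10   11
a[i]    9    3   10   11    9    9    1   12    2    4    6    7
L[i]    1    1    2    3    2    2    1    4    2    3    4    5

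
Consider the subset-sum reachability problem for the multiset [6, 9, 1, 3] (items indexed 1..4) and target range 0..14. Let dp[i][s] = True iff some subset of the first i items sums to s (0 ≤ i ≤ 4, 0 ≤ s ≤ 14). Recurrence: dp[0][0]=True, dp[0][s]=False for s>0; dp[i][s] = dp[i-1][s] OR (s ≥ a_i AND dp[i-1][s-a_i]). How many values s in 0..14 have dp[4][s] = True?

i\s   0   1   2   3   4   5   6   7   8   9  10  11  12  13  14
  0   T   F   F   F   F   F   F   F   F   F   F   F   F   F   F
  1   T   F   F   F   F   F   T   F   F   F   F   F   F   F   F
  2   T   F   F   F   F   F   T   F   F   T   F   F   F   F   F
  3   T   T   F   F   F   F   T   T   F   T   T   F   F   F   F
  4   T   T   F   T   T   F   T   T   F   T   T   F   T   T   F

10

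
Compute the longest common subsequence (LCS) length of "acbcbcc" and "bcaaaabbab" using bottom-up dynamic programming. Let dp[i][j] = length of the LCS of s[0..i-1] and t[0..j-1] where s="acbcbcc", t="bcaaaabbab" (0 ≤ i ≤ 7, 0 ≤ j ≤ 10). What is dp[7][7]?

   ''  b  c  a  a  a  a  b  b  a  b
''  0  0  0  0  0  0  0  0  0  0  0
 a  0  0  0  1  1  1  1  1  1  1  1
 c  0  0  1  1  1  1  1  1  1  1  1
 b  0  1  1  1  1  1  1  2  2  2  2
 c  0  1  2  2  2  2  2  2  2  2  2
 b  0  1  2  2  2  2  2  3  3  3  3
 c  0  1  2  2  2  2  2  3  3  3  3
 c  0  1  2  2  2  2  2  3  3  3  3

3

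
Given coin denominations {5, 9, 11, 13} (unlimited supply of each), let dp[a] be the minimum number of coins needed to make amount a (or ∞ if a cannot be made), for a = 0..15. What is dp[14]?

 a  0  1  2  3  4  5  6  7  8  9 10 11 12 13 14 15
dp  0  -  -  -  -  1  -  -  -  1  2  1  -  1  2  3
(- denotes ∞ / unreachable)

2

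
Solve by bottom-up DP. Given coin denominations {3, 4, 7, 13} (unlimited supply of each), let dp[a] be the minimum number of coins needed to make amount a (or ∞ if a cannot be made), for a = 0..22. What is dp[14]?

2

 a  0  1  2  3  4  5  6  7  8  9 10 11 12 13 14 15 16 17 18 19 20 21 22
dp  0  -  -  1  1  -  2  1  2  3  2  2  3  1  2  3  2  2  3  3  2  3  4
(- denotes ∞ / unreachable)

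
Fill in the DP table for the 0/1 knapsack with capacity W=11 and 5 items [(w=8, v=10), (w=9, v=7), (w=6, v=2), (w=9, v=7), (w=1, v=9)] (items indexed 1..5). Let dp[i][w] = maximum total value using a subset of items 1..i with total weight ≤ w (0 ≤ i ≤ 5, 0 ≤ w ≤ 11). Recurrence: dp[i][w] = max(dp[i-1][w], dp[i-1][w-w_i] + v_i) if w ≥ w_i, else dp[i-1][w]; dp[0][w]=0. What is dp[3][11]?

10

i\w   0   1   2   3   4   5   6   7   8   9  10  11
  0   0   0   0   0   0   0   0   0   0   0   0   0
  1   0   0   0   0   0   0   0   0  10  10  10  10
  2   0   0   0   0   0   0   0   0  10  10  10  10
  3   0   0   0   0   0   0   2   2  10  10  10  10
  4   0   0   0   0   0   0   2   2  10  10  10  10
  5   0   9   9   9   9   9   9  11  11  19  19  19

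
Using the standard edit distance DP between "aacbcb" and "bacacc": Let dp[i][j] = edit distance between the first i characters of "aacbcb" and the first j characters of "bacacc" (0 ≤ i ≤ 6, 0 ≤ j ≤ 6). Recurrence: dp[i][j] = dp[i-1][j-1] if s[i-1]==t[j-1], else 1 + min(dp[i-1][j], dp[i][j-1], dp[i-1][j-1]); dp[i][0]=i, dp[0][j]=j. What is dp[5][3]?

3

   ''  b  a  c  a  c  c
''  0  1  2  3  4  5  6
 a  1  1  1  2  3  4  5
 a  2  2  1  2  2  3  4
 c  3  3  2  1  2  2  3
 b  4  3  3  2  2  3  3
 c  5  4  4  3  3  2  3
 b  6  5  5  4  4  3  3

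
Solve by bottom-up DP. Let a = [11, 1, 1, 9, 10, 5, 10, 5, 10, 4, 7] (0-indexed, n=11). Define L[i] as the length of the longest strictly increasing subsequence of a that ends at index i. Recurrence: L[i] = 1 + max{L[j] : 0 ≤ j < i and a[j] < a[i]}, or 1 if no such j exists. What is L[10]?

3

   i    0    1    2    3    4    5    6    7    8    9   10
a[i]   11    1    1    9   10    5   10    5   10    4    7
L[i]    1    1    1    2    3    2    3    2    3    2    3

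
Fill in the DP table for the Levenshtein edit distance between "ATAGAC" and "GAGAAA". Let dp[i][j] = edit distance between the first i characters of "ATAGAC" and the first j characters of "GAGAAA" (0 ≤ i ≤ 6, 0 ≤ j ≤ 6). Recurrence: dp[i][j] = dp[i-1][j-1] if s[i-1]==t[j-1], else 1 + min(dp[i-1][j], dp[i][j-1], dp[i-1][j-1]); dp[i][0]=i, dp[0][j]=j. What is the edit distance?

   ''  G  A  G  A  A  A
''  0  1  2  3  4  5  6
 A  1  1  1  2  3  4  5
 T  2  2  2  2  3  4  5
 A  3  3  2  3  2  3  4
 G  4  3  3  2  3  3  4
 A  5  4  3  3  2  3  3
 C  6  5  4  4  3  3  4

4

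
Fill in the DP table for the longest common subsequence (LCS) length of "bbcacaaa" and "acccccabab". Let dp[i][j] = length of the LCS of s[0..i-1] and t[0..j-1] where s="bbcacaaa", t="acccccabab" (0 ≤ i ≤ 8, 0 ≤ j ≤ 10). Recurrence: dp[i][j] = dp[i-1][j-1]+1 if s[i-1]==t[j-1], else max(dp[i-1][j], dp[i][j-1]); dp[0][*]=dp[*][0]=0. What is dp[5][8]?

   ''  a  c  c  c  c  c  a  b  a  b
''  0  0  0  0  0  0  0  0  0  0  0
 b  0  0  0  0  0  0  0  0  1  1  1
 b  0  0  0  0  0  0  0  0  1  1  2
 c  0  0  1  1  1  1  1  1  1  1  2
 a  0  1  1  1  1  1  1  2  2  2  2
 c  0  1  2  2  2  2  2  2  2  2  2
 a  0  1  2  2  2  2  2  3  3  3  3
 a  0  1  2  2  2  2  2  3  3  4  4
 a  0  1  2  2  2  2  2  3  3  4  4

2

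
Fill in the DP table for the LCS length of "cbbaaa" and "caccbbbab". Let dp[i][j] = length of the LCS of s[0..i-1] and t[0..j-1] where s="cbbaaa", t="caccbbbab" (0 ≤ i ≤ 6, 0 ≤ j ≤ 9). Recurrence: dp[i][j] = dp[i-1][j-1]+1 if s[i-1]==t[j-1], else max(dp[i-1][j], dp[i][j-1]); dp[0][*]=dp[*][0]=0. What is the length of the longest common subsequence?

4

   ''  c  a  c  c  b  b  b  a  b
''  0  0  0  0  0  0  0  0  0  0
 c  0  1  1  1  1  1  1  1  1  1
 b  0  1  1  1  1  2  2  2  2  2
 b  0  1  1  1  1  2  3  3  3  3
 a  0  1  2  2  2  2  3  3  4  4
 a  0  1  2  2  2  2  3  3  4  4
 a  0  1  2  2  2  2  3  3  4  4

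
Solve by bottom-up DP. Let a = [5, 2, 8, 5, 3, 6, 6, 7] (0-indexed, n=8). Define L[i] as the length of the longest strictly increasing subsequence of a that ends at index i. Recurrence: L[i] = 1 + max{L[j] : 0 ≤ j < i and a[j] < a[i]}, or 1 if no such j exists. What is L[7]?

   i    0    1    2    3    4    5    6    7
a[i]    5    2    8    5    3    6    6    7
L[i]    1    1    2    2    2    3    3    4

4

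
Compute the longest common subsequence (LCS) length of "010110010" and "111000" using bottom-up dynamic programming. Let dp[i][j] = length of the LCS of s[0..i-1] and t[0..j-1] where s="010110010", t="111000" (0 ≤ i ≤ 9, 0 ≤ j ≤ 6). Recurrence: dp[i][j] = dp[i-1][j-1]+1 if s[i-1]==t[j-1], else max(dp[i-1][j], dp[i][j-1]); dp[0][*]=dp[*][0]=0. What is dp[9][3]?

   ''  1  1  1  0  0  0
''  0  0  0  0  0  0  0
 0  0  0  0  0  1  1  1
 1  0  1  1  1  1  1  1
 0  0  1  1  1  2  2  2
 1  0  1  2  2  2  2  2
 1  0  1  2  3  3  3  3
 0  0  1  2  3  4  4  4
 0  0  1  2  3  4  5  5
 1  0  1  2  3  4  5  5
 0  0  1  2  3  4  5  6

3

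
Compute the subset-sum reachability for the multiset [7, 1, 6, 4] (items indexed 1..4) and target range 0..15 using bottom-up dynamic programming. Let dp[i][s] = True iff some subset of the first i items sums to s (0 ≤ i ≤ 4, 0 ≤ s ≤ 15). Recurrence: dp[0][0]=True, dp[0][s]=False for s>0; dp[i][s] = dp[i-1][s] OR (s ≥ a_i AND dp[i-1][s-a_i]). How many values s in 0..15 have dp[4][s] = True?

i\s   0   1   2   3   4   5   6   7   8   9  10  11  12  13  14  15
  0   T   F   F   F   F   F   F   F   F   F   F   F   F   F   F   F
  1   T   F   F   F   F   F   F   T   F   F   F   F   F   F   F   F
  2   T   T   F   F   F   F   F   T   T   F   F   F   F   F   F   F
  3   T   T   F   F   F   F   T   T   T   F   F   F   F   T   T   F
  4   T   T   F   F   T   T   T   T   T   F   T   T   T   T   T   F

12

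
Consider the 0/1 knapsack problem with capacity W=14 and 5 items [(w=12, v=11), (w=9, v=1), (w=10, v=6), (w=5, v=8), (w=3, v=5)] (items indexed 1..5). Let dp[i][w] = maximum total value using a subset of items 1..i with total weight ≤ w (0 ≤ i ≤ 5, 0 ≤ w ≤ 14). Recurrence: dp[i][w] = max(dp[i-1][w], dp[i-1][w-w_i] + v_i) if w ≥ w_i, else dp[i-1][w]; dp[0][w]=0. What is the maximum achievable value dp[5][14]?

13

i\w   0   1   2   3   4   5   6   7   8   9  10  11  12  13  14
  0   0   0   0   0   0   0   0   0   0   0   0   0   0   0   0
  1   0   0   0   0   0   0   0   0   0   0   0   0  11  11  11
  2   0   0   0   0   0   0   0   0   0   1   1   1  11  11  11
  3   0   0   0   0   0   0   0   0   0   1   6   6  11  11  11
  4   0   0   0   0   0   8   8   8   8   8   8   8  11  11  11
  5   0   0   0   5   5   8   8   8  13  13  13  13  13  13  13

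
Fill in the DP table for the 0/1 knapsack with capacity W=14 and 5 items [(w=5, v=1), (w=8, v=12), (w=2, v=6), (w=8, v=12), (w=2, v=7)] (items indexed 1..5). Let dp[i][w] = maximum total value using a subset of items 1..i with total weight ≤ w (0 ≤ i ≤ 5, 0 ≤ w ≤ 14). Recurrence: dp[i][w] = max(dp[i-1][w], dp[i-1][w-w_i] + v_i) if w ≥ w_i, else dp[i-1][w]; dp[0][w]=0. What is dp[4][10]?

18

i\w   0   1   2   3   4   5   6   7   8   9  10  11  12  13  14
  0   0   0   0   0   0   0   0   0   0   0   0   0   0   0   0
  1   0   0   0   0   0   1   1   1   1   1   1   1   1   1   1
  2   0   0   0   0   0   1   1   1  12  12  12  12  12  13  13
  3   0   0   6   6   6   6   6   7  12  12  18  18  18  18  18
  4   0   0   6   6   6   6   6   7  12  12  18  18  18  18  18
  5   0   0   7   7  13  13  13  13  13  14  19  19  25  25  25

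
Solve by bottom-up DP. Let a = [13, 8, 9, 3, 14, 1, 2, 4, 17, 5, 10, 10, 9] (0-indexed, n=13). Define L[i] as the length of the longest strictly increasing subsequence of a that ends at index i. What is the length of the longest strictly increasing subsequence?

   i    0    1    2    3    4    5    6    7    8    9   10   11   12
a[i]   13    8    9    3   14    1    2    4   17    5   10   10    9
L[i]    1    1    2    1    3    1    2    3    4    4    5    5    5

5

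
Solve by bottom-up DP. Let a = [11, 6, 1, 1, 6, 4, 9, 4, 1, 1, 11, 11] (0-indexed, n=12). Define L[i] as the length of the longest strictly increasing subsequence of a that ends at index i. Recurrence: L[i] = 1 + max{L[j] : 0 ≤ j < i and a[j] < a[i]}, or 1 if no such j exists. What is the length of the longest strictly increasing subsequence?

4

   i    0    1    2    3    4    5    6    7    8    9   10   11
a[i]   11    6    1    1    6    4    9    4    1    1   11   11
L[i]    1    1    1    1    2    2    3    2    1    1    4    4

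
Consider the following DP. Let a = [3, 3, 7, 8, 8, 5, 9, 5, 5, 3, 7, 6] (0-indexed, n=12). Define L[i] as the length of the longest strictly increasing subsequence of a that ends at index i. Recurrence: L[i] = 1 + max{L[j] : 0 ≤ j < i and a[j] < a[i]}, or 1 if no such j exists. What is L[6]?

4

   i    0    1    2    3    4    5    6    7    8    9   10   11
a[i]    3    3    7    8    8    5    9    5    5    3    7    6
L[i]    1    1    2    3    3    2    4    2    2    1    3    3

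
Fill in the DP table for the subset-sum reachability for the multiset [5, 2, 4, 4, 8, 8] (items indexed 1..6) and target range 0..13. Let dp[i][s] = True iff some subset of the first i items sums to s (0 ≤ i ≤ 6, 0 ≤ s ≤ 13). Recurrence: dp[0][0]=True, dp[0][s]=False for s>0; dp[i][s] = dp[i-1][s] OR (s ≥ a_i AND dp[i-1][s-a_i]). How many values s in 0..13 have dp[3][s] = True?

i\s   0   1   2   3   4   5   6   7   8   9  10  11  12  13
  0   T   F   F   F   F   F   F   F   F   F   F   F   F   F
  1   T   F   F   F   F   T   F   F   F   F   F   F   F   F
  2   T   F   T   F   F   T   F   T   F   F   F   F   F   F
  3   T   F   T   F   T   T   T   T   F   T   F   T   F   F
  4   T   F   T   F   T   T   T   T   T   T   T   T   F   T
  5   T   F   T   F   T   T   T   T   T   T   T   T   T   T
  6   T   F   T   F   T   T   T   T   T   T   T   T   T   T

8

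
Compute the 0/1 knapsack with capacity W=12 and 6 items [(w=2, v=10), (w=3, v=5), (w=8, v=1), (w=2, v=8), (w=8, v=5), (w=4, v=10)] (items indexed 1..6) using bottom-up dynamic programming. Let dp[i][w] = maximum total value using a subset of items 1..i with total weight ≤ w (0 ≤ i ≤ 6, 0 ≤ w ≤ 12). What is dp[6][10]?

i\w   0   1   2   3   4   5   6   7   8   9  10  11  12
  0   0   0   0   0   0   0   0   0   0   0   0   0   0
  1   0   0  10  10  10  10  10  10  10  10  10  10  10
  2   0   0  10  10  10  15  15  15  15  15  15  15  15
  3   0   0  10  10  10  15  15  15  15  15  15  15  15
  4   0   0  10  10  18  18  18  23  23  23  23  23  23
  5   0   0  10  10  18  18  18  23  23  23  23  23  23
  6   0   0  10  10  18  18  20  23  28  28  28  33  33

28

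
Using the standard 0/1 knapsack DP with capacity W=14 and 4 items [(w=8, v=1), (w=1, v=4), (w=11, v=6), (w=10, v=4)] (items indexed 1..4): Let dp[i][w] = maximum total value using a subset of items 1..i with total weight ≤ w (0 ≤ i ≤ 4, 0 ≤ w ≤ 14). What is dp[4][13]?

i\w   0   1   2   3   4   5   6   7   8   9  10  11  12  13  14
  0   0   0   0   0   0   0   0   0   0   0   0   0   0   0   0
  1   0   0   0   0   0   0   0   0   1   1   1   1   1   1   1
  2   0   4   4   4   4   4   4   4   4   5   5   5   5   5   5
  3   0   4   4   4   4   4   4   4   4   5   5   6  10  10  10
  4   0   4   4   4   4   4   4   4   4   5   5   8  10  10  10

10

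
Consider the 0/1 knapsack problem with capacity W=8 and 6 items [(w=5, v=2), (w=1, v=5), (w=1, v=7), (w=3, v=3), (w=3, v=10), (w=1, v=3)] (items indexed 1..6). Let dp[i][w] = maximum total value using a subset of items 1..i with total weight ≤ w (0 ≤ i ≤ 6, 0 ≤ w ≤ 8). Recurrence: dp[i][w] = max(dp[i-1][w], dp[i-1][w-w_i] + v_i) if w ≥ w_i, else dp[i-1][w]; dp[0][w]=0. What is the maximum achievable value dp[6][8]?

25

i\w   0   1   2   3   4   5   6   7   8
  0   0   0   0   0   0   0   0   0   0
  1   0   0   0   0   0   2   2   2   2
  2   0   5   5   5   5   5   7   7   7
  3   0   7  12  12  12  12  12  14  14
  4   0   7  12  12  12  15  15  15  15
  5   0   7  12  12  17  22  22  22  25
  6   0   7  12  15  17  22  25  25  25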